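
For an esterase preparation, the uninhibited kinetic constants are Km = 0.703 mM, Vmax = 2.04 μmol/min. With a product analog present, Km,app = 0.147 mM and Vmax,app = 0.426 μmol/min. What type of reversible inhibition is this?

uncompetitive

Both Km and Vmax decrease by the same factor (~4.79-fold) — characteristic of uncompetitive inhibition.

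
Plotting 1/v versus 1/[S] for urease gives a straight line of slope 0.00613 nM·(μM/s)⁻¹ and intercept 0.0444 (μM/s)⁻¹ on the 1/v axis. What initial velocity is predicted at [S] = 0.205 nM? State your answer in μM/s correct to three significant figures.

13.5 μM/s

The y-intercept is 1/Vmax, so Vmax = 1/0.0444 = 22.5 μM/s.
The slope is Km/Vmax, so Km = 0.00613 × 22.5 = 0.138 nM.
Then v = 22.5 × 0.205/(0.138 + 0.205) = 13.5 μM/s.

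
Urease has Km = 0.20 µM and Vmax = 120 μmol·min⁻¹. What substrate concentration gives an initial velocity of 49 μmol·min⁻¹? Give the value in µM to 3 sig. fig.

0.138 µM

The required fractional saturation is v/Vmax = 49/120 = 0.4083.
Then [S]/(Km+[S]) = 0.4083 ⇒ [S] = 0.20 × 0.4083/(1 − 0.4083) = 0.138 µM.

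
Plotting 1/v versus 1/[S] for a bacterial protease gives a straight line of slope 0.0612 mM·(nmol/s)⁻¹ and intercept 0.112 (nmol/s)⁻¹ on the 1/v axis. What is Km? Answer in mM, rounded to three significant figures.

0.546 mM

y-intercept = 1/Vmax ⇒ Vmax = 8.93 nmol/s; slope = Km/Vmax ⇒ Km = slope × Vmax.
Km = 0.0612 × 8.93 = 0.546 mM.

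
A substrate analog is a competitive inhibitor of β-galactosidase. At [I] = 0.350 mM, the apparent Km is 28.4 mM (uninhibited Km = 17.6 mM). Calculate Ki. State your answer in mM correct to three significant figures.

0.570 mM

Competitive: Km,app = α·Km with α = 1 + [I]/Ki.
α = Km,app/Km = 28.4/17.6 = 1.614.
Since α = 1 + [I]/Ki, [I]/Ki = 1.614 − 1 = 0.6136 and Ki = 0.350/0.6136 = 0.570 mM.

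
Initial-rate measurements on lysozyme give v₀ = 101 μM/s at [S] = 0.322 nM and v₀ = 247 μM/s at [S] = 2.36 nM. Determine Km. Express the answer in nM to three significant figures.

0.699 nM

From v = Vmax[S]/(Km+[S]), each point gives Vmax = v(Km+[S])/[S].
Equating: 101(Km+0.322)/0.322 = 247(Km+2.36)/2.36.
313.7·Km + 101 = 104.7·Km + 247, so (313.7 − 104.7)·Km = 247 − 101.
Km = 146.0/209.0 = 0.699 nM; then Vmax = 101(0.699+0.322)/0.322 = 320 μM/s.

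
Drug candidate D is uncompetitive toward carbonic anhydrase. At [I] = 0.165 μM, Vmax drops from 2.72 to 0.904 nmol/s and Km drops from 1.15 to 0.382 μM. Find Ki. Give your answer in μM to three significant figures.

0.0821 μM

Uncompetitive: Vmax,app = Vmax/α (and Km,app = Km/α) with α = 1 + [I]/Ki.
α = Vmax/Vmax,app = 2.72/0.904 = 3.009.
Ki = [I]/(α − 1) = 0.165/2.009 = 0.0821 μM.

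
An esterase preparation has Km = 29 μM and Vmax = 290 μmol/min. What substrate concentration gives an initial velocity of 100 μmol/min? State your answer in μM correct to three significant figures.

The required fractional saturation is v/Vmax = 100/290 = 0.3448.
Then [S]/(Km+[S]) = 0.3448 ⇒ [S] = 29 × 0.3448/(1 − 0.3448) = 15.3 μM.

15.3 μM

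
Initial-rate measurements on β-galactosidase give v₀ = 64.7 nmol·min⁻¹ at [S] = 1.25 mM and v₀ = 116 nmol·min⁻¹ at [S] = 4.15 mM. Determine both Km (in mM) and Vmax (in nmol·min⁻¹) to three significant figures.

Km = 2.15 mM; Vmax = 176 nmol·min⁻¹

In reciprocal form, 1/v = (Km/Vmax)·(1/[S]) + 1/Vmax. The two points give (1/[S], 1/v) = (0.8000, 0.01546) and (0.2410, 0.008621).
Slope = (0.01546 − 0.008621)/(0.8000 − 0.2410) = 0.01223; intercept = 0.01546 − 0.01223×0.8000 = 0.005674.
Vmax = 1/intercept = 176 nmol·min⁻¹; Km = slope × Vmax = 0.01223 × 176 = 2.15 mM.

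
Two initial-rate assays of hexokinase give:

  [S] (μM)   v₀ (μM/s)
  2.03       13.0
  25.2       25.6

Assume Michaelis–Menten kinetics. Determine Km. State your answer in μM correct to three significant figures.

In reciprocal form, 1/v = (Km/Vmax)·(1/[S]) + 1/Vmax. The two points give (1/[S], 1/v) = (0.4926, 0.07692) and (0.03968, 0.03906).
Slope = (0.07692 − 0.03906)/(0.4926 − 0.03968) = 0.08359; intercept = 0.07692 − 0.08359×0.4926 = 0.03575.
Vmax = 1/intercept = 28.0 μM/s; Km = slope × Vmax = 0.08359 × 28.0 = 2.34 μM.

2.34 μM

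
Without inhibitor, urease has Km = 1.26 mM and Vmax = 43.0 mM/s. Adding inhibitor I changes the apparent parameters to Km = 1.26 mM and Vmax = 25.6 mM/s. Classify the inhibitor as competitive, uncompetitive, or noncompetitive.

Vmax decreases (43.0 → 25.6 mM/s) while Km is unchanged — pure noncompetitive inhibition.

noncompetitive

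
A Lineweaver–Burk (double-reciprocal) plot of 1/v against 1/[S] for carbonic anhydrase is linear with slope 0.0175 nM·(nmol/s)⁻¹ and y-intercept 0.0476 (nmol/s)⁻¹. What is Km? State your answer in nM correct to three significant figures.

0.368 nM

y-intercept = 1/Vmax ⇒ Vmax = 21.0 nmol/s; slope = Km/Vmax ⇒ Km = slope × Vmax.
Km = 0.0175 × 21.0 = 0.368 nM.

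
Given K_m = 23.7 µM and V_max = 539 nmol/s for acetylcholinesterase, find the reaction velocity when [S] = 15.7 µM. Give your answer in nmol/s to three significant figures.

215 nmol/s

v = Vmax·[S]/(Km + [S]) = 539 × 15.7 / (23.7 + 15.7)
  = 8462 / 39.40 = 215 nmol/s.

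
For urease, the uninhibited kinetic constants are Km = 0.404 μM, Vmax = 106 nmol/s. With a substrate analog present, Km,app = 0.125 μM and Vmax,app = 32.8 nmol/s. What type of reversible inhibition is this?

uncompetitive

Both Km and Vmax decrease by the same factor (~3.23-fold) — characteristic of uncompetitive inhibition.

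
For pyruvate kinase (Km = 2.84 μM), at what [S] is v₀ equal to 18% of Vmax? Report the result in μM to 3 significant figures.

0.623 μM

v/Vmax = [S]/(Km+[S]) = 0.18, so [S] = Km·0.18/(1 − 0.18) = 2.84 × 0.2195.
[S] = 0.623 μM.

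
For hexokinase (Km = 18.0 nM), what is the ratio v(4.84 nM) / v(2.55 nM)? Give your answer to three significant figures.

Since Vmax cancels, v₂/v₁ = [S]₂(Km+[S]₁) / [S]₁(Km+[S]₂).
= 4.84×(18.0+2.55) / (2.55×(18.0+4.84)) = 99.46/58.24 = 1.71.

1.71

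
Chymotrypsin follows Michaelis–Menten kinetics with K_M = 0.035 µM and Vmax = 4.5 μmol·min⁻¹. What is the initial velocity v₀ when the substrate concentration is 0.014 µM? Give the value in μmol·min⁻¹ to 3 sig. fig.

1.29 μmol·min⁻¹

v = Vmax·[S]/(Km + [S]) = 4.5 × 0.014 / (0.035 + 0.014)
  = 0.06300 / 0.04900 = 1.29 μmol·min⁻¹.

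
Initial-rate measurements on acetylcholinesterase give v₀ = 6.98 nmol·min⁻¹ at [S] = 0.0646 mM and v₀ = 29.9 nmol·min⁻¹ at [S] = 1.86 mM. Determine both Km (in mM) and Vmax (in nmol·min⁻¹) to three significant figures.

Km = 0.249 mM; Vmax = 33.9 nmol·min⁻¹

In reciprocal form, 1/v = (Km/Vmax)·(1/[S]) + 1/Vmax. The two points give (1/[S], 1/v) = (15.48, 0.1433) and (0.5376, 0.03344).
Slope = (0.1433 − 0.03344)/(15.48 − 0.5376) = 0.007350; intercept = 0.1433 − 0.007350×15.48 = 0.02949.
Vmax = 1/intercept = 33.9 nmol·min⁻¹; Km = slope × Vmax = 0.007350 × 33.9 = 0.249 mM.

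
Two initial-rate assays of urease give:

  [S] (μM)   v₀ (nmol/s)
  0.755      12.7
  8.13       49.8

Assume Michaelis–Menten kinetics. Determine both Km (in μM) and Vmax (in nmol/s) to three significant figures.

In reciprocal form, 1/v = (Km/Vmax)·(1/[S]) + 1/Vmax. The two points give (1/[S], 1/v) = (1.325, 0.07874) and (0.1230, 0.02008).
Slope = (0.07874 − 0.02008)/(1.325 − 0.1230) = 0.04882; intercept = 0.07874 − 0.04882×1.325 = 0.01408.
Vmax = 1/intercept = 71.0 nmol/s; Km = slope × Vmax = 0.04882 × 71.0 = 3.47 μM.

Km = 3.47 μM; Vmax = 71.0 nmol/s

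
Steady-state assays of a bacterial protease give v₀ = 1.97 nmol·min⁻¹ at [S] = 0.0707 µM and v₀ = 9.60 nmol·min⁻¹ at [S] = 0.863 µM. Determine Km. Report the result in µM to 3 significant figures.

From v = Vmax[S]/(Km+[S]), each point gives Vmax = v(Km+[S])/[S].
Equating: 1.97(Km+0.0707)/0.0707 = 9.60(Km+0.863)/0.863.
27.86·Km + 1.97 = 11.12·Km + 9.60, so (27.86 − 11.12)·Km = 9.60 − 1.97.
Km = 7.630/16.74 = 0.456 µM; then Vmax = 1.97(0.456+0.0707)/0.0707 = 14.7 nmol·min⁻¹.

0.456 µM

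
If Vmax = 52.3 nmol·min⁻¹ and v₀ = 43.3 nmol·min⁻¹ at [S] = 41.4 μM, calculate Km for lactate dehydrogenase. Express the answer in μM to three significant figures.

From v = Vmax[S]/(Km+[S]), Km = [S](Vmax − v)/v.
Km = 41.4 × (52.3 − 43.3) / 43.3 = 372.6/43.3 = 8.61 μM.

8.61 μM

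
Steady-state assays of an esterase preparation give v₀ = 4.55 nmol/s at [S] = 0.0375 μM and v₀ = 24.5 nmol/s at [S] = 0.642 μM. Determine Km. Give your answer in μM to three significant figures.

In reciprocal form, 1/v = (Km/Vmax)·(1/[S]) + 1/Vmax. The two points give (1/[S], 1/v) = (26.67, 0.2198) and (1.558, 0.04082).
Slope = (0.2198 − 0.04082)/(26.67 − 1.558) = 0.007127; intercept = 0.2198 − 0.007127×26.67 = 0.02971.
Vmax = 1/intercept = 33.7 nmol/s; Km = slope × Vmax = 0.007127 × 33.7 = 0.240 μM.

0.240 μM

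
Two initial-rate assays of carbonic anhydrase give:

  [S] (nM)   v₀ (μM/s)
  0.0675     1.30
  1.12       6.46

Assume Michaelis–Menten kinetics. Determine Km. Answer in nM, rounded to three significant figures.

0.382 nM

In reciprocal form, 1/v = (Km/Vmax)·(1/[S]) + 1/Vmax. The two points give (1/[S], 1/v) = (14.81, 0.7692) and (0.8929, 0.1548).
Slope = (0.7692 − 0.1548)/(14.81 − 0.8929) = 0.04413; intercept = 0.7692 − 0.04413×14.81 = 0.1154.
Vmax = 1/intercept = 8.67 μM/s; Km = slope × Vmax = 0.04413 × 8.67 = 0.382 nM.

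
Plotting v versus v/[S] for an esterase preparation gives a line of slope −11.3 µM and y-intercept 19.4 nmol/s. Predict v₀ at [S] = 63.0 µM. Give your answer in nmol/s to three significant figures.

In the Eadie–Hofstee form v = Vmax − Km·(v/[S]), the slope is −Km and the intercept is Vmax, so Km = 11.3 µM and Vmax = 19.4 nmol/s.
v = 19.4 × 63.0/(11.3 + 63.0) = 16.4 nmol/s.

16.4 nmol/s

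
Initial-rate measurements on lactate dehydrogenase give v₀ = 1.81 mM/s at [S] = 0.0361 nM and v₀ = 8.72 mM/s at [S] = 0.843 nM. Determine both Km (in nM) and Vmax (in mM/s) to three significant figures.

Km = 0.174 nM; Vmax = 10.5 mM/s

In reciprocal form, 1/v = (Km/Vmax)·(1/[S]) + 1/Vmax. The two points give (1/[S], 1/v) = (27.70, 0.5525) and (1.186, 0.1147).
Slope = (0.5525 − 0.1147)/(27.70 − 1.186) = 0.01651; intercept = 0.5525 − 0.01651×27.70 = 0.09509.
Vmax = 1/intercept = 10.5 mM/s; Km = slope × Vmax = 0.01651 × 10.5 = 0.174 nM.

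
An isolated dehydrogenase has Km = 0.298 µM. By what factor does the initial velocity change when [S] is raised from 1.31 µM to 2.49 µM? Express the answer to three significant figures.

1.10

The fractional saturations are [S]/(Km+[S]) = 1.31/1.608 = 0.8147 and 2.49/2.788 = 0.8931.
v₂/v₁ is just their ratio: 0.8931/0.8147 = 1.10.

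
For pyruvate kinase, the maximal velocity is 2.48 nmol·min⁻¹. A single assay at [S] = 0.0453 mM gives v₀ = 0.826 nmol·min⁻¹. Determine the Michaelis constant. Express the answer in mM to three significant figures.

0.0907 mM

v/Vmax = 0.826/2.48 = 0.3331 = [S]/(Km+[S]).
So Km + [S] = [S]/0.3331 = 0.1360 mM, giving Km = 0.1360 − 0.0453 = 0.0907 mM.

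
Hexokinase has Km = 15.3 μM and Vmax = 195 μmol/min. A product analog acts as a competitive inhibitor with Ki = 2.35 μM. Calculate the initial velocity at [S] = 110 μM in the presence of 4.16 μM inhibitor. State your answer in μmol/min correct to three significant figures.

141 μmol/min

α = 1 + [I]/Ki = 1 + 4.16/2.35 = 2.770.
For a competitive inhibitor, Vmax is unchanged and the apparent Km becomes α·Km: Km,app = 42.4 μM, Vmax,app = 195 μmol/min.
v = Vmax,app·[S]/(Km,app + [S]) = 195 × 110/(42.4 + 110) = 141 μmol/min.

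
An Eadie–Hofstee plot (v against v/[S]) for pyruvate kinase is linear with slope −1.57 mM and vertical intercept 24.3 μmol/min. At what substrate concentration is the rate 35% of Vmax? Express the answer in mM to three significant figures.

0.845 mM

The Eadie–Hofstee slope gives Km = 1.57 mM (slope = −Km).
v/Vmax = [S]/(Km+[S]) = 0.35 ⇒ [S] = Km·0.35/(1−0.35) = 1.57 × 0.5385 = 0.845 mM.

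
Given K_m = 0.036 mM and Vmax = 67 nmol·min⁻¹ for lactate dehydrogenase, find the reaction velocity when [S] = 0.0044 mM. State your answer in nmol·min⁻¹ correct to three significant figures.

7.30 nmol·min⁻¹

[S]/(Km+[S]) = 0.0044/0.04040 = 0.1089, the fractional saturation.
v = 0.1089 × Vmax = 0.1089 × 67 = 7.30 nmol·min⁻¹.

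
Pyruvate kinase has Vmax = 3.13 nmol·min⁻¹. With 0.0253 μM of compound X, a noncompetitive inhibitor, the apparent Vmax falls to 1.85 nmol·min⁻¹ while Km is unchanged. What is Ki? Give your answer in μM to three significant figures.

Noncompetitive: Vmax,app = Vmax/α with α = 1 + [I]/Ki.
α = Vmax/Vmax,app = 3.13/1.85 = 1.692.
Since α = 1 + [I]/Ki, [I]/Ki = 1.692 − 1 = 0.6919 and Ki = 0.0253/0.6919 = 0.0366 μM.

0.0366 μM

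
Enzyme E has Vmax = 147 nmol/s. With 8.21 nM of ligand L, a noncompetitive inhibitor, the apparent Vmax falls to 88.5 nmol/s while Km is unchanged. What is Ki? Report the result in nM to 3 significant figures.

12.4 nM

Noncompetitive: Vmax,app = Vmax/α with α = 1 + [I]/Ki.
α = Vmax/Vmax,app = 147/88.5 = 1.661.
Ki = [I]/(α − 1) = 8.21/0.6610 = 12.4 nM.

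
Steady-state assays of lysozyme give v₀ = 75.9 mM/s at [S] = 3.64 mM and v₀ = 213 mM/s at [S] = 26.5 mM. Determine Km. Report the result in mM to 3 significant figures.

From v = Vmax[S]/(Km+[S]), each point gives Vmax = v(Km+[S])/[S].
Equating: 75.9(Km+3.64)/3.64 = 213(Km+26.5)/26.5.
20.85·Km + 75.9 = 8.038·Km + 213, so (20.85 − 8.038)·Km = 213 − 75.9.
Km = 137.1/12.81 = 10.7 mM; then Vmax = 75.9(10.7+3.64)/3.64 = 299 mM/s.

10.7 mM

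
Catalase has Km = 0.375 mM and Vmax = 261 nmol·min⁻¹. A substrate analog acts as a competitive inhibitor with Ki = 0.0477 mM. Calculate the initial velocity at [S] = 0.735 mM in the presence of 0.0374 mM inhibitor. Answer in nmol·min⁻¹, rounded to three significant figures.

α = 1 + [I]/Ki = 1 + 0.0374/0.0477 = 1.784.
For a competitive inhibitor, Vmax is unchanged and the apparent Km becomes α·Km: Km,app = 0.669 mM, Vmax,app = 261 nmol·min⁻¹.
v = Vmax,app·[S]/(Km,app + [S]) = 261 × 0.735/(0.669 + 0.735) = 137 nmol·min⁻¹.

137 nmol·min⁻¹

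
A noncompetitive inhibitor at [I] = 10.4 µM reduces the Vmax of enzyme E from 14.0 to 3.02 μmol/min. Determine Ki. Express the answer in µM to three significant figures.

2.86 µM

Noncompetitive: Vmax,app = Vmax/α with α = 1 + [I]/Ki.
α = Vmax/Vmax,app = 14.0/3.02 = 4.636.
Ki = [I]/(α − 1) = 10.4/3.636 = 2.86 µM.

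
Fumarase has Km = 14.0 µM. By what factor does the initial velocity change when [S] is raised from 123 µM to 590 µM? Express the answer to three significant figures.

1.09

The fractional saturations are [S]/(Km+[S]) = 123/137.0 = 0.8978 and 590/604.0 = 0.9768.
v₂/v₁ is just their ratio: 0.9768/0.8978 = 1.09.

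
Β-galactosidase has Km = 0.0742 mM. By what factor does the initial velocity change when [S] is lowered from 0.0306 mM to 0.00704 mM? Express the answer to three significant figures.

0.297

The fractional saturations are [S]/(Km+[S]) = 0.0306/0.1048 = 0.2920 and 0.00704/0.08124 = 0.08666.
v₂/v₁ is just their ratio: 0.08666/0.2920 = 0.297.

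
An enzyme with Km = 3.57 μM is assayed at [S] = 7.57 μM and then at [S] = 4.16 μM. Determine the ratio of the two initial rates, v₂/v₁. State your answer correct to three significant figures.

0.792

Since Vmax cancels, v₂/v₁ = [S]₂(Km+[S]₁) / [S]₁(Km+[S]₂).
= 4.16×(3.57+7.57) / (7.57×(3.57+4.16)) = 46.34/58.52 = 0.792.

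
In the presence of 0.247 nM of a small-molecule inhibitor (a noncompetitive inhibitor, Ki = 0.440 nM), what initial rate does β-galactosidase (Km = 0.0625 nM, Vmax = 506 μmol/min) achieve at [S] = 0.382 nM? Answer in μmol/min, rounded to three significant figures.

279 μmol/min

With α = 1 + [I]/Ki = 1 + 0.247/0.440 = 1.561, the noncompetitive rate law is v = (Vmax/α)·[S] / (Km + [S]).
v = (506/1.561)×0.382 / (0.0625 + 0.382) = 123.8/0.4445 = 279 μmol/min.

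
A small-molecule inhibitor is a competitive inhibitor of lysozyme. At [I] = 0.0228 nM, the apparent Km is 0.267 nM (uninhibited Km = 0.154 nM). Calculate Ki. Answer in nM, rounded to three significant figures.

0.0311 nM

Competitive: Km,app = α·Km with α = 1 + [I]/Ki.
α = Km,app/Km = 0.267/0.154 = 1.734.
Ki = [I]/(α − 1) = 0.0228/0.7338 = 0.0311 nM.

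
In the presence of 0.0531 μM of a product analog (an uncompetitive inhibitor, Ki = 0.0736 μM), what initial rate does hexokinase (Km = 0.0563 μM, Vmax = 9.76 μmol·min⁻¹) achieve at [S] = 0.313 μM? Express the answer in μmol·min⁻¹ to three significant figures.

α = 1 + [I]/Ki = 1 + 0.0531/0.0736 = 1.721.
For an uncompetitive inhibitor, both parameters are divided by α, giving Vmax/α and Km/α: Km,app = 0.0327 μM, Vmax,app = 5.67 μmol·min⁻¹.
v = Vmax,app·[S]/(Km,app + [S]) = 5.67 × 0.313/(0.0327 + 0.313) = 5.13 μmol·min⁻¹.

5.13 μmol·min⁻¹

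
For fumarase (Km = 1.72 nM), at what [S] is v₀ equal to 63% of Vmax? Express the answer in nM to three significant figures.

2.93 nM

v/Vmax = [S]/(Km+[S]) = 0.63, so [S] = Km·0.63/(1 − 0.63) = 1.72 × 1.703.
[S] = 2.93 nM.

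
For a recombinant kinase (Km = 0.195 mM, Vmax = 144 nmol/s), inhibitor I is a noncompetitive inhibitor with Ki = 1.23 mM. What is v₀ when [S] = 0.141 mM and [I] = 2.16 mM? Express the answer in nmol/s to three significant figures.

21.9 nmol/s

With α = 1 + [I]/Ki = 1 + 2.16/1.23 = 2.756, the noncompetitive rate law is v = (Vmax/α)·[S] / (Km + [S]).
v = (144/2.756)×0.141 / (0.195 + 0.141) = 7.367/0.3360 = 21.9 nmol/s.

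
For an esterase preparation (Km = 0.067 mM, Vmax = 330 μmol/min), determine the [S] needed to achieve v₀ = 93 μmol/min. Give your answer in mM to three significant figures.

Rearranging v = Vmax[S]/(Km+[S]) gives [S] = Km·v/(Vmax − v).
[S] = 0.067 × 93 / (330 − 93) = 6.231/237.0 = 0.0263 mM.

0.0263 mM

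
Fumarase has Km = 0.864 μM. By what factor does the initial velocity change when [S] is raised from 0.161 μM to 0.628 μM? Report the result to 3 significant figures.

2.68

The fractional saturations are [S]/(Km+[S]) = 0.161/1.025 = 0.1571 and 0.628/1.492 = 0.4209.
v₂/v₁ is just their ratio: 0.4209/0.1571 = 2.68.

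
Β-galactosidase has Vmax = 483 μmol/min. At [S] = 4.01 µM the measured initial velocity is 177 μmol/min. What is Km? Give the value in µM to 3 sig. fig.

6.93 µM

v/Vmax = 177/483 = 0.3665 = [S]/(Km+[S]).
So Km + [S] = [S]/0.3665 = 10.94 µM, giving Km = 10.94 − 4.01 = 6.93 µM.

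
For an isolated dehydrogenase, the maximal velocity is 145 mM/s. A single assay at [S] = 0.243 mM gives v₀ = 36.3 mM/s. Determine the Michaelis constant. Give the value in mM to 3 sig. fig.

0.728 mM

From v = Vmax[S]/(Km+[S]), Km = [S](Vmax − v)/v.
Km = 0.243 × (145 − 36.3) / 36.3 = 26.41/36.3 = 0.728 mM.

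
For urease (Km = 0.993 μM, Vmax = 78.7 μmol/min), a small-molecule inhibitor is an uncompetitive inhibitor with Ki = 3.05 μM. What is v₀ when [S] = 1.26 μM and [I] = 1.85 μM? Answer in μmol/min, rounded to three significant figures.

With α = 1 + [I]/Ki = 1 + 1.85/3.05 = 1.607, the uncompetitive rate law is v = (Vmax/α)·[S] / (Km/α + [S]).
v = (78.7/1.607)×1.26 / (0.993/1.607 + 1.26) = 61.72/1.878 = 32.9 μmol/min.

32.9 μmol/min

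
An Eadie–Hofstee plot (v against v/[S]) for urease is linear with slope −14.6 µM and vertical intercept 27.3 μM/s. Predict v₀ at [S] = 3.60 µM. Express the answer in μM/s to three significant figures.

5.40 μM/s

In the Eadie–Hofstee form v = Vmax − Km·(v/[S]), the slope is −Km and the intercept is Vmax, so Km = 14.6 µM and Vmax = 27.3 μM/s.
v = 27.3 × 3.60/(14.6 + 3.60) = 5.40 μM/s.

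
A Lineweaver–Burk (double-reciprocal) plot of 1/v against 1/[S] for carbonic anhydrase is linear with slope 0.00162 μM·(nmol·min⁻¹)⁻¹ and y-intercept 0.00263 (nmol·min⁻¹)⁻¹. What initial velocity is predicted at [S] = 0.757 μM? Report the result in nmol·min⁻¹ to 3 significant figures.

The y-intercept is 1/Vmax, so Vmax = 1/0.00263 = 380 nmol·min⁻¹.
The slope is Km/Vmax, so Km = 0.00162 × 380 = 0.616 μM.
Then v = 380 × 0.757/(0.616 + 0.757) = 210 nmol·min⁻¹.

210 nmol·min⁻¹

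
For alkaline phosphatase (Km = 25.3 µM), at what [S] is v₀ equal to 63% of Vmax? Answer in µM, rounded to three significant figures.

v/Vmax = [S]/(Km+[S]) = 0.63, so [S] = Km·0.63/(1 − 0.63) = 25.3 × 1.703.
[S] = 43.1 µM.

43.1 µM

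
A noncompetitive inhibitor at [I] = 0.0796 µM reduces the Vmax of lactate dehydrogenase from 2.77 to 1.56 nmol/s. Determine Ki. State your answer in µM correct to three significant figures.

Noncompetitive: Vmax,app = Vmax/α with α = 1 + [I]/Ki.
α = Vmax/Vmax,app = 2.77/1.56 = 1.776.
Since α = 1 + [I]/Ki, [I]/Ki = 1.776 − 1 = 0.7756 and Ki = 0.0796/0.7756 = 0.103 µM.

0.103 µM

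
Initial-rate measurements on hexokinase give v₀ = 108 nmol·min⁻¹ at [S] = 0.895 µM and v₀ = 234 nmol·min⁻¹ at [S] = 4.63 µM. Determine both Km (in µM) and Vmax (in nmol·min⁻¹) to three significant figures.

From v = Vmax[S]/(Km+[S]), each point gives Vmax = v(Km+[S])/[S].
Equating: 108(Km+0.895)/0.895 = 234(Km+4.63)/4.63.
120.7·Km + 108 = 50.54·Km + 234, so (120.7 − 50.54)·Km = 234 − 108.
Km = 126.0/70.13 = 1.80 µM; then Vmax = 108(1.80+0.895)/0.895 = 325 nmol·min⁻¹.

Km = 1.80 µM; Vmax = 325 nmol·min⁻¹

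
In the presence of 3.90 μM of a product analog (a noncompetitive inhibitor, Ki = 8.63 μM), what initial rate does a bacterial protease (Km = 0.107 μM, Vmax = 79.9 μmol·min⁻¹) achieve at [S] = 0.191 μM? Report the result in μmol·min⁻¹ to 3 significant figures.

With α = 1 + [I]/Ki = 1 + 3.90/8.63 = 1.452, the noncompetitive rate law is v = (Vmax/α)·[S] / (Km + [S]).
v = (79.9/1.452)×0.191 / (0.107 + 0.191) = 10.51/0.2980 = 35.3 μmol·min⁻¹.

35.3 μmol·min⁻¹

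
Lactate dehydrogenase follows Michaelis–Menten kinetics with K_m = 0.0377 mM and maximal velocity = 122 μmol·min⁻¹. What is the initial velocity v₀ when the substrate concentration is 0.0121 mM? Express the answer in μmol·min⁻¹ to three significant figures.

[S]/(Km+[S]) = 0.0121/0.04980 = 0.2430, the fractional saturation.
v = 0.2430 × Vmax = 0.2430 × 122 = 29.6 μmol·min⁻¹.

29.6 μmol·min⁻¹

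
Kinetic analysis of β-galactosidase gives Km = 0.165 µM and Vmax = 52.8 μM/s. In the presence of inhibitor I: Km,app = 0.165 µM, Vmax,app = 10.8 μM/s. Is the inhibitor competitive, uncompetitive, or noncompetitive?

noncompetitive

Vmax decreases (52.8 → 10.8 μM/s) while Km is unchanged — pure noncompetitive inhibition.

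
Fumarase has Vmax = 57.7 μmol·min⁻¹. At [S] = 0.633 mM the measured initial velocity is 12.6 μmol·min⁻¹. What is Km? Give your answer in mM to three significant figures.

2.27 mM

From v = Vmax[S]/(Km+[S]), Km = [S](Vmax − v)/v.
Km = 0.633 × (57.7 − 12.6) / 12.6 = 28.55/12.6 = 2.27 mM.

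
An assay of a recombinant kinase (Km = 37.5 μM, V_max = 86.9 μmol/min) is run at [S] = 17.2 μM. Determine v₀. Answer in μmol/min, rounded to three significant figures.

27.3 μmol/min

v = Vmax·[S]/(Km + [S]) = 86.9 × 17.2 / (37.5 + 17.2)
  = 1495 / 54.70 = 27.3 μmol/min.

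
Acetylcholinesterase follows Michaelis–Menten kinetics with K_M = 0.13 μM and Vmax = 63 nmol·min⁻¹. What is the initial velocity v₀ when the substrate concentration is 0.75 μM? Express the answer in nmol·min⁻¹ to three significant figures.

v = Vmax·[S]/(Km + [S]) = 63 × 0.75 / (0.13 + 0.75)
  = 47.25 / 0.8800 = 53.7 nmol·min⁻¹.

53.7 nmol·min⁻¹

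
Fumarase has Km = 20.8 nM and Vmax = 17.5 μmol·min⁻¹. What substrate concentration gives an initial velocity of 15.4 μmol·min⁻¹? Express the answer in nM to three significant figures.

153 nM

The required fractional saturation is v/Vmax = 15.4/17.5 = 0.8800.
Then [S]/(Km+[S]) = 0.8800 ⇒ [S] = 20.8 × 0.8800/(1 − 0.8800) = 153 nM.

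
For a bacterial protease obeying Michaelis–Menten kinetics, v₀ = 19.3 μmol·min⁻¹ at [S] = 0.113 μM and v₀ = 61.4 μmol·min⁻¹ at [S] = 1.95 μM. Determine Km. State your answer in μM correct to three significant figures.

In reciprocal form, 1/v = (Km/Vmax)·(1/[S]) + 1/Vmax. The two points give (1/[S], 1/v) = (8.850, 0.05181) and (0.5128, 0.01629).
Slope = (0.05181 − 0.01629)/(8.850 − 0.5128) = 0.004261; intercept = 0.05181 − 0.004261×8.850 = 0.01410.
Vmax = 1/intercept = 70.9 μmol·min⁻¹; Km = slope × Vmax = 0.004261 × 70.9 = 0.302 μM.

0.302 μM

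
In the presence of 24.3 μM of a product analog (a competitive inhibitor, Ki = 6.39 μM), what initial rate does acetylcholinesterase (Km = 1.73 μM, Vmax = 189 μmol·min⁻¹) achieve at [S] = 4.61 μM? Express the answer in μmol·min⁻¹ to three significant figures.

With α = 1 + [I]/Ki = 1 + 24.3/6.39 = 4.803, the competitive rate law is v = Vmax[S] / (αKm + [S]).
v = 189×4.61 / (4.803×1.73 + 4.61) = 871.3/12.92 = 67.4 μmol·min⁻¹.

67.4 μmol·min⁻¹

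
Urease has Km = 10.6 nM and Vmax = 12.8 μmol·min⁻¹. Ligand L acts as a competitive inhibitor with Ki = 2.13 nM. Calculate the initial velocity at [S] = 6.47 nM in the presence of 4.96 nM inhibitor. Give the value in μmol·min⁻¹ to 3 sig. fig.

With α = 1 + [I]/Ki = 1 + 4.96/2.13 = 3.329, the competitive rate law is v = Vmax[S] / (αKm + [S]).
v = 12.8×6.47 / (3.329×10.6 + 6.47) = 82.82/41.75 = 1.98 μmol·min⁻¹.

1.98 μmol·min⁻¹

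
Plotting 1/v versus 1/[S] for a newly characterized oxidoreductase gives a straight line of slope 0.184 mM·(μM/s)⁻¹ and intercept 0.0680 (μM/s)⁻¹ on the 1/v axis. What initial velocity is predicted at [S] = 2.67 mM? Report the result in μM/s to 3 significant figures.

7.30 μM/s

The y-intercept is 1/Vmax, so Vmax = 1/0.0680 = 14.7 μM/s.
The slope is Km/Vmax, so Km = 0.184 × 14.7 = 2.71 mM.
Then v = 14.7 × 2.67/(2.71 + 2.67) = 7.30 μM/s.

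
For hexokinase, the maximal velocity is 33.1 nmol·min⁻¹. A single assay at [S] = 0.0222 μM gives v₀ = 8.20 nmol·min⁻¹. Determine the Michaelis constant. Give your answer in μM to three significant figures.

0.0674 μM

v/Vmax = 8.20/33.1 = 0.2477 = [S]/(Km+[S]).
So Km + [S] = [S]/0.2477 = 0.08961 μM, giving Km = 0.08961 − 0.0222 = 0.0674 μM.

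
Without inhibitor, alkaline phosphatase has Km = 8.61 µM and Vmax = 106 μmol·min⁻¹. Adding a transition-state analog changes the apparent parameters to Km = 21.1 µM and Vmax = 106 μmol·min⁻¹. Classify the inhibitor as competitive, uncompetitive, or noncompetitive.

competitive

Km increases (8.61 → 21.1 µM) while Vmax is unchanged — the hallmark of competitive inhibition.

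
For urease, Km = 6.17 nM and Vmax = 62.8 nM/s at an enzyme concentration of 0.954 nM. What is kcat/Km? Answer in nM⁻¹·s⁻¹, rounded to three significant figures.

kcat = Vmax/[E]total = 62.8/0.954 = 65.8 s⁻¹.
kcat/Km = 65.8/6.17 = 10.7 nM⁻¹·s⁻¹.

10.7 nM⁻¹·s⁻¹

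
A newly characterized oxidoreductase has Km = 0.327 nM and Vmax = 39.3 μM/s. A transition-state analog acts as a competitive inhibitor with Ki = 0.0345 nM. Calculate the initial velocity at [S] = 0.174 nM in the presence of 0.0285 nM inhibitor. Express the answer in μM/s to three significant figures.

With α = 1 + [I]/Ki = 1 + 0.0285/0.0345 = 1.826, the competitive rate law is v = Vmax[S] / (αKm + [S]).
v = 39.3×0.174 / (1.826×0.327 + 0.174) = 6.838/0.7711 = 8.87 μM/s.

8.87 μM/s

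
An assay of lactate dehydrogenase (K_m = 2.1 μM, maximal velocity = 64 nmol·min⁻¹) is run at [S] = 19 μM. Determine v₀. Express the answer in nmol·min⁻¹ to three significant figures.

v = Vmax·[S]/(Km + [S]) = 64 × 19 / (2.1 + 19)
  = 1216 / 21.10 = 57.6 nmol·min⁻¹.

57.6 nmol·min⁻¹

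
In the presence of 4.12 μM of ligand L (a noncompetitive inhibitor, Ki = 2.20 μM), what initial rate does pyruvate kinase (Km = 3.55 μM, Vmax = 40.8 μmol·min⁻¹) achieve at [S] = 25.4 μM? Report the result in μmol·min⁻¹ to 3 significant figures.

α = 1 + [I]/Ki = 1 + 4.12/2.20 = 2.873.
For a noncompetitive inhibitor, Vmax is reduced to Vmax/α while Km is unchanged: Km,app = 3.55 μM, Vmax,app = 14.2 μmol·min⁻¹.
v = Vmax,app·[S]/(Km,app + [S]) = 14.2 × 25.4/(3.55 + 25.4) = 12.5 μmol·min⁻¹.

12.5 μmol·min⁻¹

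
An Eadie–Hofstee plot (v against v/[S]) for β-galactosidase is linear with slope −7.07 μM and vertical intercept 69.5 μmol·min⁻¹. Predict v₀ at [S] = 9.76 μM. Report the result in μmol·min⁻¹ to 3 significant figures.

40.3 μmol·min⁻¹

In the Eadie–Hofstee form v = Vmax − Km·(v/[S]), the slope is −Km and the intercept is Vmax, so Km = 7.07 μM and Vmax = 69.5 μmol·min⁻¹.
v = 69.5 × 9.76/(7.07 + 9.76) = 40.3 μmol·min⁻¹.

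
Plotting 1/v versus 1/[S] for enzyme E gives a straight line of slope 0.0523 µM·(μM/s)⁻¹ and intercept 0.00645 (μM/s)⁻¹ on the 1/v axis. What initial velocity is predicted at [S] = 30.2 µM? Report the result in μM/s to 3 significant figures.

The y-intercept is 1/Vmax, so Vmax = 1/0.00645 = 155 μM/s.
The slope is Km/Vmax, so Km = 0.0523 × 155 = 8.11 µM.
Then v = 155 × 30.2/(8.11 + 30.2) = 122 μM/s.

122 μM/s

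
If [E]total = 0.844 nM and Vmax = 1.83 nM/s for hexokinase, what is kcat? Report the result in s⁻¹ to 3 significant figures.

2.17 s⁻¹

kcat = Vmax/[E]total = 1.83 nM/s / 0.844 nM = 2.17 s⁻¹.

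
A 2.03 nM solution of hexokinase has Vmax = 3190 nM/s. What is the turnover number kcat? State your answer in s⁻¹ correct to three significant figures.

1570 s⁻¹

kcat = Vmax/[E]total = 3190 nM/s / 2.03 nM = 1570 s⁻¹.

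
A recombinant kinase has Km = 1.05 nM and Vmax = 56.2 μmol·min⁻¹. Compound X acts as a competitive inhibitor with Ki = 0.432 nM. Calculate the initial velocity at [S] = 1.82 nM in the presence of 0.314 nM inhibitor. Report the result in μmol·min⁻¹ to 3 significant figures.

28.2 μmol·min⁻¹

α = 1 + [I]/Ki = 1 + 0.314/0.432 = 1.727.
For a competitive inhibitor, Vmax is unchanged and the apparent Km becomes α·Km: Km,app = 1.81 nM, Vmax,app = 56.2 μmol·min⁻¹.
v = Vmax,app·[S]/(Km,app + [S]) = 56.2 × 1.82/(1.81 + 1.82) = 28.2 μmol·min⁻¹.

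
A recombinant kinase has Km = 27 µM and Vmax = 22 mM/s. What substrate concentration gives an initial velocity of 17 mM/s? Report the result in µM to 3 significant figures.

91.8 µM

Rearranging v = Vmax[S]/(Km+[S]) gives [S] = Km·v/(Vmax − v).
[S] = 27 × 17 / (22 − 17) = 459.0/5.000 = 91.8 µM.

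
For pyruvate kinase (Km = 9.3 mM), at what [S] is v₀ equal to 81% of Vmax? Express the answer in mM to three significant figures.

v/Vmax = [S]/(Km+[S]) = 0.81, so [S] = Km·0.81/(1 − 0.81) = 9.3 × 4.263.
[S] = 39.6 mM.

39.6 mM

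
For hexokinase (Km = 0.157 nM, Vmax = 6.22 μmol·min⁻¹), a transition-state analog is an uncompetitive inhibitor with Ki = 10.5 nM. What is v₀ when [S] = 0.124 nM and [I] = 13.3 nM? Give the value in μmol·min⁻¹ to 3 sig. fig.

With α = 1 + [I]/Ki = 1 + 13.3/10.5 = 2.267, the uncompetitive rate law is v = (Vmax/α)·[S] / (Km/α + [S]).
v = (6.22/2.267)×0.124 / (0.157/2.267 + 0.124) = 0.3403/0.1933 = 1.76 μmol·min⁻¹.

1.76 μmol·min⁻¹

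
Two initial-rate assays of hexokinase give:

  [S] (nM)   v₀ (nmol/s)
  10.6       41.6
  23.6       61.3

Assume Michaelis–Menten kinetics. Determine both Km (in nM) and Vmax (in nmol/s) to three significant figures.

In reciprocal form, 1/v = (Km/Vmax)·(1/[S]) + 1/Vmax. The two points give (1/[S], 1/v) = (0.09434, 0.02404) and (0.04237, 0.01631).
Slope = (0.02404 − 0.01631)/(0.09434 − 0.04237) = 0.1487; intercept = 0.02404 − 0.1487×0.09434 = 0.01001.
Vmax = 1/intercept = 99.9 nmol/s; Km = slope × Vmax = 0.1487 × 99.9 = 14.8 nM.

Km = 14.8 nM; Vmax = 99.9 nmol/s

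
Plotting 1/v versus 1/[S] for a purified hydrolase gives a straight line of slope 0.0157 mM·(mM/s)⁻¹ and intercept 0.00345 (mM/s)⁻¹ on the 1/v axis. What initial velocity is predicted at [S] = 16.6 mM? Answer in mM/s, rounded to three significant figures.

227 mM/s

The y-intercept is 1/Vmax, so Vmax = 1/0.00345 = 290 mM/s.
The slope is Km/Vmax, so Km = 0.0157 × 290 = 4.55 mM.
Then v = 290 × 16.6/(4.55 + 16.6) = 227 mM/s.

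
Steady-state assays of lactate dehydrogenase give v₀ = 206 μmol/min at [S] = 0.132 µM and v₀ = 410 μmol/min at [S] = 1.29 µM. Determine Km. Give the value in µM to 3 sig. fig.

In reciprocal form, 1/v = (Km/Vmax)·(1/[S]) + 1/Vmax. The two points give (1/[S], 1/v) = (7.576, 0.004854) and (0.7752, 0.002439).
Slope = (0.004854 − 0.002439)/(7.576 − 0.7752) = 0.0003552; intercept = 0.004854 − 0.0003552×7.576 = 0.002164.
Vmax = 1/intercept = 462 μmol/min; Km = slope × Vmax = 0.0003552 × 462 = 0.164 µM.

0.164 µM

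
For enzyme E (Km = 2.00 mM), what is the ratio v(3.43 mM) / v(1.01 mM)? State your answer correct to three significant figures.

Since Vmax cancels, v₂/v₁ = [S]₂(Km+[S]₁) / [S]₁(Km+[S]₂).
= 3.43×(2.00+1.01) / (1.01×(2.00+3.43)) = 10.32/5.484 = 1.88.

1.88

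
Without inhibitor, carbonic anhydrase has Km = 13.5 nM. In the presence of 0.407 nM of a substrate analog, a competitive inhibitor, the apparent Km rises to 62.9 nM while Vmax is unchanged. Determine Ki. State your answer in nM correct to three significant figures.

Competitive: Km,app = α·Km with α = 1 + [I]/Ki.
α = Km,app/Km = 62.9/13.5 = 4.659.
Ki = [I]/(α − 1) = 0.407/3.659 = 0.111 nM.

0.111 nM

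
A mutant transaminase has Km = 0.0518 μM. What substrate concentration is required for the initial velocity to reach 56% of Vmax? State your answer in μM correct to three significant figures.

0.0659 μM

v/Vmax = [S]/(Km+[S]) = 0.56, so [S] = Km·0.56/(1 − 0.56) = 0.0518 × 1.273.
[S] = 0.0659 μM.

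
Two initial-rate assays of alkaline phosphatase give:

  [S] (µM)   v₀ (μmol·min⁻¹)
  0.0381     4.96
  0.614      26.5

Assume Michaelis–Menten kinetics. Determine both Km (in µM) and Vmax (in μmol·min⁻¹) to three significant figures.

In reciprocal form, 1/v = (Km/Vmax)·(1/[S]) + 1/Vmax. The two points give (1/[S], 1/v) = (26.25, 0.2016) and (1.629, 0.03774).
Slope = (0.2016 − 0.03774)/(26.25 − 1.629) = 0.006657; intercept = 0.2016 − 0.006657×26.25 = 0.02689.
Vmax = 1/intercept = 37.2 μmol·min⁻¹; Km = slope × Vmax = 0.006657 × 37.2 = 0.248 µM.

Km = 0.248 µM; Vmax = 37.2 μmol·min⁻¹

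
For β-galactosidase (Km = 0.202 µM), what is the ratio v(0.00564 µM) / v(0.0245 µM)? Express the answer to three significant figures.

The fractional saturations are [S]/(Km+[S]) = 0.0245/0.2265 = 0.1082 and 0.00564/0.2076 = 0.02716.
v₂/v₁ is just their ratio: 0.02716/0.1082 = 0.251.

0.251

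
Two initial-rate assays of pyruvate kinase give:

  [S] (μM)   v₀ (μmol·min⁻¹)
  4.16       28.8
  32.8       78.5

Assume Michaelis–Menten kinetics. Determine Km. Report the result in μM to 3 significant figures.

11.0 μM

In reciprocal form, 1/v = (Km/Vmax)·(1/[S]) + 1/Vmax. The two points give (1/[S], 1/v) = (0.2404, 0.03472) and (0.03049, 0.01274).
Slope = (0.03472 − 0.01274)/(0.2404 − 0.03049) = 0.1047; intercept = 0.03472 − 0.1047×0.2404 = 0.009546.
Vmax = 1/intercept = 105 μmol·min⁻¹; Km = slope × Vmax = 0.1047 × 105 = 11.0 μM.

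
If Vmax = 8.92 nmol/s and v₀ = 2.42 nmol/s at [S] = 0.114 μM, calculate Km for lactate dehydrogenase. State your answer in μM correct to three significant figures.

v/Vmax = 2.42/8.92 = 0.2713 = [S]/(Km+[S]).
So Km + [S] = [S]/0.2713 = 0.4202 μM, giving Km = 0.4202 − 0.114 = 0.306 μM.

0.306 μM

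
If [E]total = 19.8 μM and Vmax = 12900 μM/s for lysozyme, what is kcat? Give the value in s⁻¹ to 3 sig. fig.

652 s⁻¹

kcat = Vmax/[E]total = 12900 μM/s / 19.8 μM = 652 s⁻¹.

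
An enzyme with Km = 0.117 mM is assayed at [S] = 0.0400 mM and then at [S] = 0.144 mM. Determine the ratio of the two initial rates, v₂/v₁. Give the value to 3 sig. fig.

2.17

Since Vmax cancels, v₂/v₁ = [S]₂(Km+[S]₁) / [S]₁(Km+[S]₂).
= 0.144×(0.117+0.0400) / (0.0400×(0.117+0.144)) = 0.02261/0.01044 = 2.17.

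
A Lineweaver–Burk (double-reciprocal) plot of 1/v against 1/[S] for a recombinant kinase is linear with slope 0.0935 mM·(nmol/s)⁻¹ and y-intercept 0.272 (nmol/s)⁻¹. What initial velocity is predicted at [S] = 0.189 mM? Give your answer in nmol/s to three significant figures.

The y-intercept is 1/Vmax, so Vmax = 1/0.272 = 3.68 nmol/s.
The slope is Km/Vmax, so Km = 0.0935 × 3.68 = 0.344 mM.
Then v = 3.68 × 0.189/(0.344 + 0.189) = 1.30 nmol/s.

1.30 nmol/s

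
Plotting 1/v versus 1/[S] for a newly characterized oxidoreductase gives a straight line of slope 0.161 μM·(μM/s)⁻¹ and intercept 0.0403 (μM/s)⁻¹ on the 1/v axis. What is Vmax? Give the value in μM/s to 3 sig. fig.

24.8 μM/s

The y-intercept of a Lineweaver–Burk plot equals 1/Vmax, so Vmax = 1/0.0403 = 24.8 μM/s.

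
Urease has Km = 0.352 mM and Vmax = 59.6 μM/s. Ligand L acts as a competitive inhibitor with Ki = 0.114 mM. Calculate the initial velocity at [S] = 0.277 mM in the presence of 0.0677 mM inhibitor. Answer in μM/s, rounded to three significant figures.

With α = 1 + [I]/Ki = 1 + 0.0677/0.114 = 1.594, the competitive rate law is v = Vmax[S] / (αKm + [S]).
v = 59.6×0.277 / (1.594×0.352 + 0.277) = 16.51/0.8380 = 19.7 μM/s.

19.7 μM/s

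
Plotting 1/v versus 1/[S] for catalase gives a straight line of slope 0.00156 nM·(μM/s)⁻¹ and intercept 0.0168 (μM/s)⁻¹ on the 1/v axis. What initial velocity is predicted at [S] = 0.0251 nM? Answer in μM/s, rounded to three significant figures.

12.7 μM/s

The y-intercept is 1/Vmax, so Vmax = 1/0.0168 = 59.5 μM/s.
The slope is Km/Vmax, so Km = 0.00156 × 59.5 = 0.0929 nM.
Then v = 59.5 × 0.0251/(0.0929 + 0.0251) = 12.7 μM/s.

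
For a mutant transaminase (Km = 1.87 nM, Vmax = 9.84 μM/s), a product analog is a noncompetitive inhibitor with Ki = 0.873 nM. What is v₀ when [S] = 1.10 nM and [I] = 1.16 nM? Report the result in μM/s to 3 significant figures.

α = 1 + [I]/Ki = 1 + 1.16/0.873 = 2.329.
For a noncompetitive inhibitor, Vmax is reduced to Vmax/α while Km is unchanged: Km,app = 1.87 nM, Vmax,app = 4.23 μM/s.
v = Vmax,app·[S]/(Km,app + [S]) = 4.23 × 1.10/(1.87 + 1.10) = 1.56 μM/s.

1.56 μM/s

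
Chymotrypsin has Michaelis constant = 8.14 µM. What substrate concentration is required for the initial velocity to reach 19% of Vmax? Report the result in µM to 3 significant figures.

v/Vmax = [S]/(Km+[S]) = 0.19, so [S] = Km·0.19/(1 − 0.19) = 8.14 × 0.2346.
[S] = 1.91 µM.

1.91 µM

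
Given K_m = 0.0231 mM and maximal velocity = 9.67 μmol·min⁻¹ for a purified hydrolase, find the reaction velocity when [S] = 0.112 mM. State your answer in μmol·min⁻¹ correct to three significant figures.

8.02 μmol·min⁻¹

v = Vmax·[S]/(Km + [S]) = 9.67 × 0.112 / (0.0231 + 0.112)
  = 1.083 / 0.1351 = 8.02 μmol·min⁻¹.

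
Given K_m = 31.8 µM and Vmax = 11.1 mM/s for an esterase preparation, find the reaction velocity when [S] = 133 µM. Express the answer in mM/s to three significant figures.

8.96 mM/s

v = Vmax·[S]/(Km + [S]) = 11.1 × 133 / (31.8 + 133)
  = 1476 / 164.8 = 8.96 mM/s.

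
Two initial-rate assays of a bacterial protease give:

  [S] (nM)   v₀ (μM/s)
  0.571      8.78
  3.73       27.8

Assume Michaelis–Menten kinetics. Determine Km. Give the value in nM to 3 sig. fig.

2.40 nM

From v = Vmax[S]/(Km+[S]), each point gives Vmax = v(Km+[S])/[S].
Equating: 8.78(Km+0.571)/0.571 = 27.8(Km+3.73)/3.73.
15.38·Km + 8.78 = 7.453·Km + 27.8, so (15.38 − 7.453)·Km = 27.8 − 8.78.
Km = 19.02/7.923 = 2.40 nM; then Vmax = 8.78(2.40+0.571)/0.571 = 45.7 μM/s.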